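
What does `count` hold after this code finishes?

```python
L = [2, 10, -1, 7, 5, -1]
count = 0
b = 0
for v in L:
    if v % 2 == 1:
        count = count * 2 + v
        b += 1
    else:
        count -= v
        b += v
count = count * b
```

v=2: not odd, count = 0-2 = -2; b=2
v=10: not odd, count = (-2)-10 = -12; b=12
v=-1: odd, count = (-12)*2+(-1) = -25; b=13
v=7: odd, count = (-25)*2+7 = -43; b=14
v=5: odd, count = (-43)*2+5 = -81; b=15
v=-1: odd, count = (-81)*2+(-1) = -163; b=16
count*b = (-163)*16 = -2608

-2608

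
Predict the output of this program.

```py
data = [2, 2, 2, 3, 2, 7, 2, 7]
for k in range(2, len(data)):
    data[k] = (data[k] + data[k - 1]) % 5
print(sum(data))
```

k=2: data[2] = (2+2)%5 = 4 → [2, 2, 4, 3, 2, 7, 2, 7]
k=3: data[3] = (3+4)%5 = 2 → [2, 2, 4, 2, 2, 7, 2, 7]
k=4: data[4] = (2+2)%5 = 4 → [2, 2, 4, 2, 4, 7, 2, 7]
k=5: data[5] = (7+4)%5 = 1 → [2, 2, 4, 2, 4, 1, 2, 7]
k=6: data[6] = (2+1)%5 = 3 → [2, 2, 4, 2, 4, 1, 3, 7]
k=7: data[7] = (7+3)%5 = 0 → [2, 2, 4, 2, 4, 1, 3, 0]
sum = 18

18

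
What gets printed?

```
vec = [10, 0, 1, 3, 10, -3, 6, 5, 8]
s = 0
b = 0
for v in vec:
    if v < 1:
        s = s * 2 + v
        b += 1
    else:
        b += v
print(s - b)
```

v=10: not <1; b=10
v=0: <1, s = 0*2+0 = 0; b=11
v=1: not <1; b=12
v=3: not <1; b=15
v=10: not <1; b=25
v=-3: <1, s = 0*2+(-3) = -3; b=26
v=6: not <1; b=32
v=5: not <1; b=37
v=8: not <1; b=45
s-b = (-3)-45 = -48

-48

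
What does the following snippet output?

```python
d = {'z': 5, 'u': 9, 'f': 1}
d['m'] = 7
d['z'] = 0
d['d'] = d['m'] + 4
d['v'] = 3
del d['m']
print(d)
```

d['m'] = 7 → {'z': 5, 'u': 9, 'f': 1, 'm': 7}
d['z'] = 0 → {'z': 0, 'u': 9, 'f': 1, 'm': 7}
d['d'] = d['m']+4 = 11 → {'z': 0, 'u': 9, 'f': 1, 'm': 7, 'd': 11}
d['v'] = 3 → {'z': 0, 'u': 9, 'f': 1, 'm': 7, 'd': 11, 'v': 3}
del 'm' → {'z': 0, 'u': 9, 'f': 1, 'd': 11, 'v': 3}

{'z': 0, 'u': 9, 'f': 1, 'd': 11, 'v': 3}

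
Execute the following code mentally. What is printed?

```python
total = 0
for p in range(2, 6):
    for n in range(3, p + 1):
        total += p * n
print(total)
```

97

p=3,n=3: total = 0+9 = 9
p=4,n=3: total = 9+12 = 21
p=4,n=4: total = 21+16 = 37
p=5,n=3: total = 37+15 = 52
p=5,n=4: total = 52+20 = 72
p=5,n=5: total = 72+25 = 97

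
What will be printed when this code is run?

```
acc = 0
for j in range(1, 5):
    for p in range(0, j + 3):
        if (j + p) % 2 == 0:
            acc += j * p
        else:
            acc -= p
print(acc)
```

70

j=1,p=0: odd sum, acc = 0-0 = 0
j=1,p=1: even sum, acc = 0+1 = 1
j=1,p=2: odd sum, acc = 1-2 = -1
j=1,p=3: even sum, acc = (-1)+3 = 2
j=2,p=0: even sum, acc = 2+0 = 2
j=2,p=1: odd sum, acc = 2-1 = 1
j=2,p=2: even sum, acc = 1+4 = 5
j=2,p=3: odd sum, acc = 5-3 = 2
j=2,p=4: even sum, acc = 2+8 = 10
j=3,p=0: odd sum, acc = 10-0 = 10
j=3,p=1: even sum, acc = 10+3 = 13
j=3,p=2: odd sum, acc = 13-2 = 11
j=3,p=3: even sum, acc = 11+9 = 20
j=3,p=4: odd sum, acc = 20-4 = 16
j=3,p=5: even sum, acc = 16+15 = 31
j=4,p=0: even sum, acc = 31+0 = 31
j=4,p=1: odd sum, acc = 31-1 = 30
j=4,p=2: even sum, acc = 30+8 = 38
j=4,p=3: odd sum, acc = 38-3 = 35
j=4,p=4: even sum, acc = 35+16 = 51
j=4,p=5: odd sum, acc = 51-5 = 46
j=4,p=6: even sum, acc = 46+24 = 70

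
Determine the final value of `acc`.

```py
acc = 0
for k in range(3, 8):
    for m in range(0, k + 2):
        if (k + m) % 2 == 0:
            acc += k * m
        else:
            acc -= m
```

202

k=3,m=0: odd sum, acc = 0-0 = 0
k=3,m=1: even sum, acc = 0+3 = 3
k=3,m=2: odd sum, acc = 3-2 = 1
k=3,m=3: even sum, acc = 1+9 = 10
k=3,m=4: odd sum, acc = 10-4 = 6
k=4,m=0: even sum, acc = 6+0 = 6
k=4,m=1: odd sum, acc = 6-1 = 5
k=4,m=2: even sum, acc = 5+8 = 13
k=4,m=3: odd sum, acc = 13-3 = 10
k=4,m=4: even sum, acc = 10+16 = 26
k=4,m=5: odd sum, acc = 26-5 = 21
k=5,m=0: odd sum, acc = 21-0 = 21
k=5,m=1: even sum, acc = 21+5 = 26
k=5,m=2: odd sum, acc = 26-2 = 24
k=5,m=3: even sum, acc = 24+15 = 39
k=5,m=4: odd sum, acc = 39-4 = 35
k=5,m=5: even sum, acc = 35+25 = 60
k=5,m=6: odd sum, acc = 60-6 = 54
k=6,m=0: even sum, acc = 54+0 = 54
k=6,m=1: odd sum, acc = 54-1 = 53
k=6,m=2: even sum, acc = 53+12 = 65
k=6,m=3: odd sum, acc = 65-3 = 62
k=6,m=4: even sum, acc = 62+24 = 86
k=6,m=5: odd sum, acc = 86-5 = 81
k=6,m=6: even sum, acc = 81+36 = 117
k=6,m=7: odd sum, acc = 117-7 = 110
k=7,m=0: odd sum, acc = 110-0 = 110
k=7,m=1: even sum, acc = 110+7 = 117
k=7,m=2: odd sum, acc = 117-2 = 115
k=7,m=3: even sum, acc = 115+21 = 136
k=7,m=4: odd sum, acc = 136-4 = 132
k=7,m=5: even sum, acc = 132+35 = 167
k=7,m=6: odd sum, acc = 167-6 = 161
k=7,m=7: even sum, acc = 161+49 = 210
k=7,m=8: odd sum, acc = 210-8 = 202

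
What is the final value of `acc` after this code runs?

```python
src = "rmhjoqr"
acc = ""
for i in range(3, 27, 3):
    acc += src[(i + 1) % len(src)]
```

i=3: add src[4]='o' → 'o'
i=6: add src[0]='r' → 'or'
i=9: add src[3]='j' → 'orj'
i=12: add src[6]='r' → 'orjr'
i=15: add src[2]='h' → 'orjrh'
i=18: add src[5]='q' → 'orjrhq'
i=21: add src[1]='m' → 'orjrhqm'
i=24: add src[4]='o' → 'orjrhqmo'

'orjrhqmo'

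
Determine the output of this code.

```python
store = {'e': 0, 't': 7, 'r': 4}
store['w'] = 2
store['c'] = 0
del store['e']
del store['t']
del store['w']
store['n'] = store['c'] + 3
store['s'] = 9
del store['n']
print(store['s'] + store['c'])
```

9

store['w'] = 2 → {'e': 0, 't': 7, 'r': 4, 'w': 2}
store['c'] = 0 → {'e': 0, 't': 7, 'r': 4, 'w': 2, 'c': 0}
del 'e' → {'t': 7, 'r': 4, 'w': 2, 'c': 0}
del 't' → {'r': 4, 'w': 2, 'c': 0}
del 'w' → {'r': 4, 'c': 0}
store['n'] = store['c']+3 = 3 → {'r': 4, 'c': 0, 'n': 3}
store['s'] = 9 → {'r': 4, 'c': 0, 'n': 3, 's': 9}
del 'n' → {'r': 4, 'c': 0, 's': 9}
store['s']+store['c'] = 9+0 = 9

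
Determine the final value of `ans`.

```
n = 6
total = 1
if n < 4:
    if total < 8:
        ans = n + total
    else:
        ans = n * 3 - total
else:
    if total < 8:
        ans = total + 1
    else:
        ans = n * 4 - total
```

2

n=6, total=1
n < 4 is False; total < 8 is True
→ ans = total + 1 = 2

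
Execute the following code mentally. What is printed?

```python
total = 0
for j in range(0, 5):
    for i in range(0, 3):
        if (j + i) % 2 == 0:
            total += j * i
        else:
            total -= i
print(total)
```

j=0,i=0: even sum, total = 0+0 = 0
j=0,i=1: odd sum, total = 0-1 = -1
j=0,i=2: even sum, total = (-1)+0 = -1
j=1,i=0: odd sum, total = (-1)-0 = -1
j=1,i=1: even sum, total = (-1)+1 = 0
j=1,i=2: odd sum, total = 0-2 = -2
j=2,i=0: even sum, total = (-2)+0 = -2
j=2,i=1: odd sum, total = (-2)-1 = -3
j=2,i=2: even sum, total = (-3)+4 = 1
j=3,i=0: odd sum, total = 1-0 = 1
j=3,i=1: even sum, total = 1+3 = 4
j=3,i=2: odd sum, total = 4-2 = 2
j=4,i=0: even sum, total = 2+0 = 2
j=4,i=1: odd sum, total = 2-1 = 1
j=4,i=2: even sum, total = 1+8 = 9

9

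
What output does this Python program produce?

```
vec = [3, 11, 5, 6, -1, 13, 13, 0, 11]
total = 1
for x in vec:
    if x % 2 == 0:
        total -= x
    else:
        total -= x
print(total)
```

-60

x=3: not even, total = 1-3 = -2
x=11: not even, total = (-2)-11 = -13
x=5: not even, total = (-13)-5 = -18
x=6: even, total = (-18)-6 = -24
x=-1: not even, total = (-24)-(-1) = -23
x=13: not even, total = (-23)-13 = -36
x=13: not even, total = (-36)-13 = -49
x=0: even, total = (-49)-0 = -49
x=11: not even, total = (-49)-11 = -60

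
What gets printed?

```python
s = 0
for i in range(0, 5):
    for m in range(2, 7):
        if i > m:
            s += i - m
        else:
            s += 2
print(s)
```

48

i=0,m=2: not 0>2, s = 0+2 = 2
i=0,m=3: not 0>3, s = 2+2 = 4
i=0,m=4: not 0>4, s = 4+2 = 6
i=0,m=5: not 0>5, s = 6+2 = 8
i=0,m=6: not 0>6, s = 8+2 = 10
i=1,m=2: not 1>2, s = 10+2 = 12
i=1,m=3: not 1>3, s = 12+2 = 14
i=1,m=4: not 1>4, s = 14+2 = 16
i=1,m=5: not 1>5, s = 16+2 = 18
i=1,m=6: not 1>6, s = 18+2 = 20
i=2,m=2: not 2>2, s = 20+2 = 22
i=2,m=3: not 2>3, s = 22+2 = 24
i=2,m=4: not 2>4, s = 24+2 = 26
i=2,m=5: not 2>5, s = 26+2 = 28
i=2,m=6: not 2>6, s = 28+2 = 30
i=3,m=2: 3>2, s = 30+1 = 31
i=3,m=3: not 3>3, s = 31+2 = 33
i=3,m=4: not 3>4, s = 33+2 = 35
i=3,m=5: not 3>5, s = 35+2 = 37
i=3,m=6: not 3>6, s = 37+2 = 39
i=4,m=2: 4>2, s = 39+2 = 41
i=4,m=3: 4>3, s = 41+1 = 42
i=4,m=4: not 4>4, s = 42+2 = 44
i=4,m=5: not 4>5, s = 44+2 = 46
i=4,m=6: not 4>6, s = 46+2 = 48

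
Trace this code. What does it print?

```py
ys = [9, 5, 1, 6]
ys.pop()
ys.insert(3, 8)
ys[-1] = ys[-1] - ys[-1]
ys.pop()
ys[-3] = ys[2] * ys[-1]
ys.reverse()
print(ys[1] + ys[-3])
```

pop() removes 6 → [9, 5, 1]
insert 8 at 3 → [9, 5, 1, 8]
ys[-1] = ys[-1]-ys[-1] = 8-8 = 0 → [9, 5, 1, 0]
pop() removes 0 → [9, 5, 1]
ys[-3] = ys[2]*ys[-1] = 1*1 = 1 → [1, 5, 1]
reverse → [1, 5, 1]
ys[1]+ys[-3] = 5+1 = 6

6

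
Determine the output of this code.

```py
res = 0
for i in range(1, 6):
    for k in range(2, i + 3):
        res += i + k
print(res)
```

145

i=1,k=2: res = 0+3 = 3
i=1,k=3: res = 3+4 = 7
i=2,k=2: res = 7+4 = 11
i=2,k=3: res = 11+5 = 16
i=2,k=4: res = 16+6 = 22
i=3,k=2: res = 22+5 = 27
i=3,k=3: res = 27+6 = 33
i=3,k=4: res = 33+7 = 40
i=3,k=5: res = 40+8 = 48
i=4,k=2: res = 48+6 = 54
i=4,k=3: res = 54+7 = 61
i=4,k=4: res = 61+8 = 69
i=4,k=5: res = 69+9 = 78
i=4,k=6: res = 78+10 = 88
i=5,k=2: res = 88+7 = 95
i=5,k=3: res = 95+8 = 103
i=5,k=4: res = 103+9 = 112
i=5,k=5: res = 112+10 = 122
i=5,k=6: res = 122+11 = 133
i=5,k=7: res = 133+12 = 145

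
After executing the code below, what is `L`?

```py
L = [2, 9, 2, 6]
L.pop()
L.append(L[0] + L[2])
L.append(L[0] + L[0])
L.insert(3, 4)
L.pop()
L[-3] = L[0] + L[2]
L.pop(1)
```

[2, 4, 4, 4]

pop() removes 6 → [2, 9, 2]
append L[0]+L[2] = 2+2 = 4 → [2, 9, 2, 4]
append L[0]+L[0] = 2+2 = 4 → [2, 9, 2, 4, 4]
insert 4 at 3 → [2, 9, 2, 4, 4, 4]
pop() removes 4 → [2, 9, 2, 4, 4]
L[-3] = L[0]+L[2] = 2+2 = 4 → [2, 9, 4, 4, 4]
pop(1) removes 9 → [2, 4, 4, 4]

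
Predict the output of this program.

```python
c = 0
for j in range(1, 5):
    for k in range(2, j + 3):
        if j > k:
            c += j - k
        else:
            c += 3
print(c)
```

j=1,k=2: not 1>2, c = 0+3 = 3
j=1,k=3: not 1>3, c = 3+3 = 6
j=2,k=2: not 2>2, c = 6+3 = 9
j=2,k=3: not 2>3, c = 9+3 = 12
j=2,k=4: not 2>4, c = 12+3 = 15
j=3,k=2: 3>2, c = 15+1 = 16
j=3,k=3: not 3>3, c = 16+3 = 19
j=3,k=4: not 3>4, c = 19+3 = 22
j=3,k=5: not 3>5, c = 22+3 = 25
j=4,k=2: 4>2, c = 25+2 = 27
j=4,k=3: 4>3, c = 27+1 = 28
j=4,k=4: not 4>4, c = 28+3 = 31
j=4,k=5: not 4>5, c = 31+3 = 34
j=4,k=6: not 4>6, c = 34+3 = 37

37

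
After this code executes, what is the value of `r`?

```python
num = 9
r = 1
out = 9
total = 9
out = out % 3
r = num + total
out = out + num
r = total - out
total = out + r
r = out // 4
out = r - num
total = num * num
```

2

out = 9%3 = 0
r = 9+9 = 18
out = 0+9 = 9
r = 9-9 = 0
total = 9+0 = 9
r = 9//4 = 2
out = 2-9 = -7
total = 9*9 = 81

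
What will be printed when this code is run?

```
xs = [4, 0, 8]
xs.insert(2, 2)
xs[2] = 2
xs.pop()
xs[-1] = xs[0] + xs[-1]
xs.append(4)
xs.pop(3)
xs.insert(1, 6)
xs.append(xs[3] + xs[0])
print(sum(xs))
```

insert 2 at 2 → [4, 0, 2, 8]
xs[2] = 2 → [4, 0, 2, 8]
pop() removes 8 → [4, 0, 2]
xs[-1] = xs[0]+xs[-1] = 4+2 = 6 → [4, 0, 6]
append 4 → [4, 0, 6, 4]
pop(3) removes 4 → [4, 0, 6]
insert 6 at 1 → [4, 6, 0, 6]
append xs[3]+xs[0] = 6+4 = 10 → [4, 6, 0, 6, 10]
sum = 26

26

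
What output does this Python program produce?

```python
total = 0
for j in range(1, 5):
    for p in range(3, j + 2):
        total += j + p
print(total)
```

j=2,p=3: total = 0+5 = 5
j=3,p=3: total = 5+6 = 11
j=3,p=4: total = 11+7 = 18
j=4,p=3: total = 18+7 = 25
j=4,p=4: total = 25+8 = 33
j=4,p=5: total = 33+9 = 42

42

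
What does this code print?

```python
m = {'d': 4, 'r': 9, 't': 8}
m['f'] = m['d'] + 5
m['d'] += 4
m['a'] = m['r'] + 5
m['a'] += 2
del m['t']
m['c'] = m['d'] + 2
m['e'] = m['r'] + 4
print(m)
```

{'d': 8, 'r': 9, 'f': 9, 'a': 16, 'c': 10, 'e': 13}

m['f'] = m['d']+5 = 9 → {'d': 4, 'r': 9, 't': 8, 'f': 9}
m['d'] = 4+4 = 8 → {'d': 8, 'r': 9, 't': 8, 'f': 9}
m['a'] = m['r']+5 = 14 → {'d': 8, 'r': 9, 't': 8, 'f': 9, 'a': 14}
m['a'] = 14+2 = 16 → {'d': 8, 'r': 9, 't': 8, 'f': 9, 'a': 16}
del 't' → {'d': 8, 'r': 9, 'f': 9, 'a': 16}
m['c'] = m['d']+2 = 10 → {'d': 8, 'r': 9, 'f': 9, 'a': 16, 'c': 10}
m['e'] = m['r']+4 = 13 → {'d': 8, 'r': 9, 'f': 9, 'a': 16, 'c': 10, 'e': 13}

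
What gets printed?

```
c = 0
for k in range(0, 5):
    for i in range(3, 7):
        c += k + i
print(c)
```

k=0,i=3: c = 0+3 = 3
k=0,i=4: c = 3+4 = 7
k=0,i=5: c = 7+5 = 12
k=0,i=6: c = 12+6 = 18
k=1,i=3: c = 18+4 = 22
k=1,i=4: c = 22+5 = 27
k=1,i=5: c = 27+6 = 33
k=1,i=6: c = 33+7 = 40
k=2,i=3: c = 40+5 = 45
k=2,i=4: c = 45+6 = 51
k=2,i=5: c = 51+7 = 58
k=2,i=6: c = 58+8 = 66
k=3,i=3: c = 66+6 = 72
k=3,i=4: c = 72+7 = 79
k=3,i=5: c = 79+8 = 87
k=3,i=6: c = 87+9 = 96
k=4,i=3: c = 96+7 = 103
k=4,i=4: c = 103+8 = 111
k=4,i=5: c = 111+9 = 120
k=4,i=6: c = 120+10 = 130

130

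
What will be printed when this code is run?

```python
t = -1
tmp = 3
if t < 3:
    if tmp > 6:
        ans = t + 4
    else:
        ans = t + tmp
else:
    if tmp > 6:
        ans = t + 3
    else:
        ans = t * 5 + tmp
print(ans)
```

t=-1, tmp=3
t < 3 is True; tmp > 6 is False
→ ans = t + tmp = 2

2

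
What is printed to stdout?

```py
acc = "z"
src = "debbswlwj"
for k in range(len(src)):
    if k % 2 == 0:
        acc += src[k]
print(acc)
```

zdbslj

k=0: add 'd' → 'zd'
k=1: skip
k=2: add 'b' → 'zdb'
k=3: skip
k=4: add 's' → 'zdbs'
k=5: skip
k=6: add 'l' → 'zdbsl'
k=7: skip
k=8: add 'j' → 'zdbslj'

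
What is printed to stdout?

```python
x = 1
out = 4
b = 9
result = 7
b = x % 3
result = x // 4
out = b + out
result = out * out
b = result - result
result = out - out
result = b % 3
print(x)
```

b = 1%3 = 1
result = 1//4 = 0
out = 1+4 = 5
result = 5*5 = 25
b = 25-25 = 0
result = 5-5 = 0
result = 0%3 = 0

1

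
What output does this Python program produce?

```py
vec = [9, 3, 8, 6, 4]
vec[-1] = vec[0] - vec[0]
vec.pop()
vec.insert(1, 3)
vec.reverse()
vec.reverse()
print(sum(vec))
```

vec[-1] = vec[0]-vec[0] = 9-9 = 0 → [9, 3, 8, 6, 0]
pop() removes 0 → [9, 3, 8, 6]
insert 3 at 1 → [9, 3, 3, 8, 6]
reverse → [6, 8, 3, 3, 9]
reverse → [9, 3, 3, 8, 6]
sum = 29

29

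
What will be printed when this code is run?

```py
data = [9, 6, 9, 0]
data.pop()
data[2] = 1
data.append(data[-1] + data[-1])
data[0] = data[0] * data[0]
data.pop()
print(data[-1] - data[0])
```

-80

pop() removes 0 → [9, 6, 9]
data[2] = 1 → [9, 6, 1]
append data[-1]+data[-1] = 1+1 = 2 → [9, 6, 1, 2]
data[0] = data[0]*data[0] = 9*9 = 81 → [81, 6, 1, 2]
pop() removes 2 → [81, 6, 1]
data[-1]-data[0] = 1-81 = -80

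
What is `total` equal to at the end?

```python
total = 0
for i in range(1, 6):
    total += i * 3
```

i=1: total = 0+1*3 = 3
i=2: total = 3+2*3 = 9
i=3: total = 9+3*3 = 18
i=4: total = 18+4*3 = 30
i=5: total = 30+5*3 = 45

45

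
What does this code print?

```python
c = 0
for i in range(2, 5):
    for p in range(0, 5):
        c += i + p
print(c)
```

i=2,p=0: c = 0+2 = 2
i=2,p=1: c = 2+3 = 5
i=2,p=2: c = 5+4 = 9
i=2,p=3: c = 9+5 = 14
i=2,p=4: c = 14+6 = 20
i=3,p=0: c = 20+3 = 23
i=3,p=1: c = 23+4 = 27
i=3,p=2: c = 27+5 = 32
i=3,p=3: c = 32+6 = 38
i=3,p=4: c = 38+7 = 45
i=4,p=0: c = 45+4 = 49
i=4,p=1: c = 49+5 = 54
i=4,p=2: c = 54+6 = 60
i=4,p=3: c = 60+7 = 67
i=4,p=4: c = 67+8 = 75

75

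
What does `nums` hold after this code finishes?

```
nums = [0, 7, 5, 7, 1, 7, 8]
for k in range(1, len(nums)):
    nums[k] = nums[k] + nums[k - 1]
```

[0, 7, 12, 19, 20, 27, 35]

k=1: nums[1] = 7+0 = 7 → [0, 7, 5, 7, 1, 7, 8]
k=2: nums[2] = 5+7 = 12 → [0, 7, 12, 7, 1, 7, 8]
k=3: nums[3] = 7+12 = 19 → [0, 7, 12, 19, 1, 7, 8]
k=4: nums[4] = 1+19 = 20 → [0, 7, 12, 19, 20, 7, 8]
k=5: nums[5] = 7+20 = 27 → [0, 7, 12, 19, 20, 27, 8]
k=6: nums[6] = 8+27 = 35 → [0, 7, 12, 19, 20, 27, 35]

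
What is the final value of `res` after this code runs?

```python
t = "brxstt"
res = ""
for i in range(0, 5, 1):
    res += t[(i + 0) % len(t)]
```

i=0: add t[0]='b' → 'b'
i=1: add t[1]='r' → 'br'
i=2: add t[2]='x' → 'brx'
i=3: add t[3]='s' → 'brxs'
i=4: add t[4]='t' → 'brxst'

'brxst'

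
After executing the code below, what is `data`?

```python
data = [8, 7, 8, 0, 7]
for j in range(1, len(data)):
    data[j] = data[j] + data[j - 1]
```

j=1: data[1] = 7+8 = 15 → [8, 15, 8, 0, 7]
j=2: data[2] = 8+15 = 23 → [8, 15, 23, 0, 7]
j=3: data[3] = 0+23 = 23 → [8, 15, 23, 23, 7]
j=4: data[4] = 7+23 = 30 → [8, 15, 23, 23, 30]

[8, 15, 23, 23, 30]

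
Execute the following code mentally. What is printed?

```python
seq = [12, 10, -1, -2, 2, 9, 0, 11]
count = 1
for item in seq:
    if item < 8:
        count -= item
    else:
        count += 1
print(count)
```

item=12: not <8, count = 1+1 = 2
item=10: not <8, count = 2+1 = 3
item=-1: <8, count = 3-(-1) = 4
item=-2: <8, count = 4-(-2) = 6
item=2: <8, count = 6-2 = 4
item=9: not <8, count = 4+1 = 5
item=0: <8, count = 5-0 = 5
item=11: not <8, count = 5+1 = 6

6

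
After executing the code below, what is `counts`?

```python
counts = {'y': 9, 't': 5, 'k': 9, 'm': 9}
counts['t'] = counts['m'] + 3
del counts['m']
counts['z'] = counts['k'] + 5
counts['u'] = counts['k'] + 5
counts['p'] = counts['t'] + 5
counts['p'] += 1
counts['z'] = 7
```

counts['t'] = counts['m']+3 = 12 → {'y': 9, 't': 12, 'k': 9, 'm': 9}
del 'm' → {'y': 9, 't': 12, 'k': 9}
counts['z'] = counts['k']+5 = 14 → {'y': 9, 't': 12, 'k': 9, 'z': 14}
counts['u'] = counts['k']+5 = 14 → {'y': 9, 't': 12, 'k': 9, 'z': 14, 'u': 14}
counts['p'] = counts['t']+5 = 17 → {'y': 9, 't': 12, 'k': 9, 'z': 14, 'u': 14, 'p': 17}
counts['p'] = 17+1 = 18 → {'y': 9, 't': 12, 'k': 9, 'z': 14, 'u': 14, 'p': 18}
counts['z'] = 7 → {'y': 9, 't': 12, 'k': 9, 'z': 7, 'u': 14, 'p': 18}

{'y': 9, 't': 12, 'k': 9, 'z': 7, 'u': 14, 'p': 18}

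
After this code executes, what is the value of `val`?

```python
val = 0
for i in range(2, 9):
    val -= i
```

-35

i=2: val = 0-2 = -2
i=3: val = (-2)-3 = -5
i=4: val = (-5)-4 = -9
i=5: val = (-9)-5 = -14
i=6: val = (-14)-6 = -20
i=7: val = (-20)-7 = -27
i=8: val = (-27)-8 = -35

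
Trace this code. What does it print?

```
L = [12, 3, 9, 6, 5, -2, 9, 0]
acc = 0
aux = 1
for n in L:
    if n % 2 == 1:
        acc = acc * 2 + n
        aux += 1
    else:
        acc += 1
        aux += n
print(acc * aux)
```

n=12: not odd, acc = 0+1 = 1; aux=13
n=3: odd, acc = 1*2+3 = 5; aux=14
n=9: odd, acc = 5*2+9 = 19; aux=15
n=6: not odd, acc = 19+1 = 20; aux=21
n=5: odd, acc = 20*2+5 = 45; aux=22
n=-2: not odd, acc = 45+1 = 46; aux=20
n=9: odd, acc = 46*2+9 = 101; aux=21
n=0: not odd, acc = 101+1 = 102; aux=21
acc*aux = 102*21 = 2142

2142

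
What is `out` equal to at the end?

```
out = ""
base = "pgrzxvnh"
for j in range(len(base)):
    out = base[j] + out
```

'hnvxzrgp'

j=0: prepend 'p' → 'p'
j=1: prepend 'g' → 'gp'
j=2: prepend 'r' → 'rgp'
j=3: prepend 'z' → 'zrgp'
j=4: prepend 'x' → 'xzrgp'
j=5: prepend 'v' → 'vxzrgp'
j=6: prepend 'n' → 'nvxzrgp'
j=7: prepend 'h' → 'hnvxzrgp'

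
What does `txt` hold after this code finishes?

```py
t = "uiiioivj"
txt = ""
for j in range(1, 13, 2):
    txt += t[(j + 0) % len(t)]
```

'iiijii'

j=1: add t[1]='i' → 'i'
j=3: add t[3]='i' → 'ii'
j=5: add t[5]='i' → 'iii'
j=7: add t[7]='j' → 'iiij'
j=9: add t[1]='i' → 'iiiji'
j=11: add t[3]='i' → 'iiijii'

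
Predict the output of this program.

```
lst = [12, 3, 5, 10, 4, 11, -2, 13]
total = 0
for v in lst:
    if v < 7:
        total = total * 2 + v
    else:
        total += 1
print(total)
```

v=12: not <7, total = 0+1 = 1
v=3: <7, total = 1*2+3 = 5
v=5: <7, total = 5*2+5 = 15
v=10: not <7, total = 15+1 = 16
v=4: <7, total = 16*2+4 = 36
v=11: not <7, total = 36+1 = 37
v=-2: <7, total = 37*2+(-2) = 72
v=13: not <7, total = 72+1 = 73

73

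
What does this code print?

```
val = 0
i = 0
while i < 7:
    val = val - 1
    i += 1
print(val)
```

-7

i=0: val = 0-1 = -1
i=1: val = (-1)-1 = -2
i=2: val = (-2)-1 = -3
i=3: val = (-3)-1 = -4
i=4: val = (-4)-1 = -5
i=5: val = (-5)-1 = -6
i=6: val = (-6)-1 = -7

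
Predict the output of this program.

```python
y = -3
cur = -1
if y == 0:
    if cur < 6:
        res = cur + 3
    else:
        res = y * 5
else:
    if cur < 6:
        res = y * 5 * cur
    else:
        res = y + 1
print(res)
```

15

y=-3, cur=-1
y == 0 is False; cur < 6 is True
→ res = y * 5 * cur = 15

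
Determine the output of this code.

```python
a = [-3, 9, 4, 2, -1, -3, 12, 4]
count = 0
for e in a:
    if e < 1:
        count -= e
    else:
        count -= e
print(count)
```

e=-3: <1, count = 0-(-3) = 3
e=9: not <1, count = 3-9 = -6
e=4: not <1, count = (-6)-4 = -10
e=2: not <1, count = (-10)-2 = -12
e=-1: <1, count = (-12)-(-1) = -11
e=-3: <1, count = (-11)-(-3) = -8
e=12: not <1, count = (-8)-12 = -20
e=4: not <1, count = (-20)-4 = -24

-24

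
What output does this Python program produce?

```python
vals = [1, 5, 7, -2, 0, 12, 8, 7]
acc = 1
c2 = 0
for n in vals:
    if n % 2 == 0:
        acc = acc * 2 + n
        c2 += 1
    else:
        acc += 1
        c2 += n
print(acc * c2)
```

1944

n=1: not even, acc = 1+1 = 2; c2=1
n=5: not even, acc = 2+1 = 3; c2=6
n=7: not even, acc = 3+1 = 4; c2=13
n=-2: even, acc = 4*2+(-2) = 6; c2=14
n=0: even, acc = 6*2+0 = 12; c2=15
n=12: even, acc = 12*2+12 = 36; c2=16
n=8: even, acc = 36*2+8 = 80; c2=17
n=7: not even, acc = 80+1 = 81; c2=24
acc*c2 = 81*24 = 1944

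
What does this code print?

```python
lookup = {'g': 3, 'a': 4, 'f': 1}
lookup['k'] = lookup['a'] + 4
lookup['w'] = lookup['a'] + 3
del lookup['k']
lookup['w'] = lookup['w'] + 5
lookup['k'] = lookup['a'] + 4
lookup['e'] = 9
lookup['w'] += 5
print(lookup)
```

lookup['k'] = lookup['a']+4 = 8 → {'g': 3, 'a': 4, 'f': 1, 'k': 8}
lookup['w'] = lookup['a']+3 = 7 → {'g': 3, 'a': 4, 'f': 1, 'k': 8, 'w': 7}
del 'k' → {'g': 3, 'a': 4, 'f': 1, 'w': 7}
lookup['w'] = lookup['w']+5 = 12 → {'g': 3, 'a': 4, 'f': 1, 'w': 12}
lookup['k'] = lookup['a']+4 = 8 → {'g': 3, 'a': 4, 'f': 1, 'w': 12, 'k': 8}
lookup['e'] = 9 → {'g': 3, 'a': 4, 'f': 1, 'w': 12, 'k': 8, 'e': 9}
lookup['w'] = 12+5 = 17 → {'g': 3, 'a': 4, 'f': 1, 'w': 17, 'k': 8, 'e': 9}

{'g': 3, 'a': 4, 'f': 1, 'w': 17, 'k': 8, 'e': 9}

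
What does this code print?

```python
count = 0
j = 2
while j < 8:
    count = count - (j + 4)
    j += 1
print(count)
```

-51

j=2: count = 0-6 = -6
j=3: count = (-6)-7 = -13
j=4: count = (-13)-8 = -21
j=5: count = (-21)-9 = -30
j=6: count = (-30)-10 = -40
j=7: count = (-40)-11 = -51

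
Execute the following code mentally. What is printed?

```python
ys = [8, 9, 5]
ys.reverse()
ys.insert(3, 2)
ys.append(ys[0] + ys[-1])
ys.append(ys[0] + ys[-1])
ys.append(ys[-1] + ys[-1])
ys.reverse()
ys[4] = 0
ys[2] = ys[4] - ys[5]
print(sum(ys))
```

43

reverse → [5, 9, 8]
insert 2 at 3 → [5, 9, 8, 2]
append ys[0]+ys[-1] = 5+2 = 7 → [5, 9, 8, 2, 7]
append ys[0]+ys[-1] = 5+7 = 12 → [5, 9, 8, 2, 7, 12]
append ys[-1]+ys[-1] = 12+12 = 24 → [5, 9, 8, 2, 7, 12, 24]
reverse → [24, 12, 7, 2, 8, 9, 5]
ys[4] = 0 → [24, 12, 7, 2, 0, 9, 5]
ys[2] = ys[4]-ys[5] = 0-9 = -9 → [24, 12, -9, 2, 0, 9, 5]
sum = 43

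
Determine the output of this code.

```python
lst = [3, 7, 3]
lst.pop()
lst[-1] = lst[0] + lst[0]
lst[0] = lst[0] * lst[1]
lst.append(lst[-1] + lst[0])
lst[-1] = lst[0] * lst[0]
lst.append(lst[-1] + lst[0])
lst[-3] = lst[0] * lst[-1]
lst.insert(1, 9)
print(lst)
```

pop() removes 3 → [3, 7]
lst[-1] = lst[0]+lst[0] = 3+3 = 6 → [3, 6]
lst[0] = lst[0]*lst[1] = 3*6 = 18 → [18, 6]
append lst[-1]+lst[0] = 6+18 = 24 → [18, 6, 24]
lst[-1] = lst[0]*lst[0] = 18*18 = 324 → [18, 6, 324]
append lst[-1]+lst[0] = 324+18 = 342 → [18, 6, 324, 342]
lst[-3] = lst[0]*lst[-1] = 18*342 = 6156 → [18, 6156, 324, 342]
insert 9 at 1 → [18, 9, 6156, 324, 342]

[18, 9, 6156, 324, 342]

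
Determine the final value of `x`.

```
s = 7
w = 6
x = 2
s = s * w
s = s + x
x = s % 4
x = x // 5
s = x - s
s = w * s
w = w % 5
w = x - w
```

0

s = 7*6 = 42
s = 42+2 = 44
x = 44%4 = 0
x = 0//5 = 0
s = 0-44 = -44
s = 6*(-44) = -264
w = 6%5 = 1
w = 0-1 = -1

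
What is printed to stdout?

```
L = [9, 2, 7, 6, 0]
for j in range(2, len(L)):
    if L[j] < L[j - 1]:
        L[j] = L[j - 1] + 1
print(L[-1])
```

j=2: 7>=2, unchanged → [9, 2, 7, 6, 0]
j=3: 6<7, L[3] = 7+1 = 8 → [9, 2, 7, 8, 0]
j=4: 0<8, L[4] = 8+1 = 9 → [9, 2, 7, 8, 9]

9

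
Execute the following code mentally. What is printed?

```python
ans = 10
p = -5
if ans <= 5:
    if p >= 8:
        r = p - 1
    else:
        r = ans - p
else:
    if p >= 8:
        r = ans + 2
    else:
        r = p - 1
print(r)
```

ans=10, p=-5
ans <= 5 is False; p >= 8 is False
→ r = p - 1 = -6

-6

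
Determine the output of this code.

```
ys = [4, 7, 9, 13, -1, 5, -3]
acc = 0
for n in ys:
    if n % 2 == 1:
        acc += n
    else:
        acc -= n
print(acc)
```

n=4: not odd, acc = 0-4 = -4
n=7: odd, acc = (-4)+7 = 3
n=9: odd, acc = 3+9 = 12
n=13: odd, acc = 12+13 = 25
n=-1: odd, acc = 25+(-1) = 24
n=5: odd, acc = 24+5 = 29
n=-3: odd, acc = 29+(-3) = 26

26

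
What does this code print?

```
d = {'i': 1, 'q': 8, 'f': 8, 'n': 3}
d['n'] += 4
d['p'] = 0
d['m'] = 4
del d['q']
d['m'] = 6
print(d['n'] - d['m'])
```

d['n'] = 3+4 = 7 → {'i': 1, 'q': 8, 'f': 8, 'n': 7}
d['p'] = 0 → {'i': 1, 'q': 8, 'f': 8, 'n': 7, 'p': 0}
d['m'] = 4 → {'i': 1, 'q': 8, 'f': 8, 'n': 7, 'p': 0, 'm': 4}
del 'q' → {'i': 1, 'f': 8, 'n': 7, 'p': 0, 'm': 4}
d['m'] = 6 → {'i': 1, 'f': 8, 'n': 7, 'p': 0, 'm': 6}
d['n']-d['m'] = 7-6 = 1

1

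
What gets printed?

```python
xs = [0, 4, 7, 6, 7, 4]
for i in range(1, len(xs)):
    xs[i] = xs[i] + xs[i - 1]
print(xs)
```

i=1: xs[1] = 4+0 = 4 → [0, 4, 7, 6, 7, 4]
i=2: xs[2] = 7+4 = 11 → [0, 4, 11, 6, 7, 4]
i=3: xs[3] = 6+11 = 17 → [0, 4, 11, 17, 7, 4]
i=4: xs[4] = 7+17 = 24 → [0, 4, 11, 17, 24, 4]
i=5: xs[5] = 4+24 = 28 → [0, 4, 11, 17, 24, 28]

[0, 4, 11, 17, 24, 28]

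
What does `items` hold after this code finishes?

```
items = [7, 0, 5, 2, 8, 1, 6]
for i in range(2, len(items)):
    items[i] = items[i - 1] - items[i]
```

[7, 0, -5, -7, -15, -16, -22]

i=2: items[2] = 0-5 = -5 → [7, 0, -5, 2, 8, 1, 6]
i=3: items[3] = (-5)-2 = -7 → [7, 0, -5, -7, 8, 1, 6]
i=4: items[4] = (-7)-8 = -15 → [7, 0, -5, -7, -15, 1, 6]
i=5: items[5] = (-15)-1 = -16 → [7, 0, -5, -7, -15, -16, 6]
i=6: items[6] = (-16)-6 = -22 → [7, 0, -5, -7, -15, -16, -22]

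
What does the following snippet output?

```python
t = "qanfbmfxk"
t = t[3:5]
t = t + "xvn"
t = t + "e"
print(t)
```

fbxvne

slice [3:5] → 'fb'
+ 'xvn' → 'fbxvn'
+ 'e' → 'fbxvne'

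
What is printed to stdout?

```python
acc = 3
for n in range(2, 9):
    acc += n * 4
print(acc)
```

143

n=2: acc = 3+2*4 = 11
n=3: acc = 11+3*4 = 23
n=4: acc = 23+4*4 = 39
n=5: acc = 39+5*4 = 59
n=6: acc = 59+6*4 = 83
n=7: acc = 83+7*4 = 111
n=8: acc = 111+8*4 = 143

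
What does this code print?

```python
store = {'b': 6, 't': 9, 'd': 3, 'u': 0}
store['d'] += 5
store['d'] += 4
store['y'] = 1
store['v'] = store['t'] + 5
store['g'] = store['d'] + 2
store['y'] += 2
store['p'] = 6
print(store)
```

store['d'] = 3+5 = 8 → {'b': 6, 't': 9, 'd': 8, 'u': 0}
store['d'] = 8+4 = 12 → {'b': 6, 't': 9, 'd': 12, 'u': 0}
store['y'] = 1 → {'b': 6, 't': 9, 'd': 12, 'u': 0, 'y': 1}
store['v'] = store['t']+5 = 14 → {'b': 6, 't': 9, 'd': 12, 'u': 0, 'y': 1, 'v': 14}
store['g'] = store['d']+2 = 14 → {'b': 6, 't': 9, 'd': 12, 'u': 0, 'y': 1, 'v': 14, 'g': 14}
store['y'] = 1+2 = 3 → {'b': 6, 't': 9, 'd': 12, 'u': 0, 'y': 3, 'v': 14, 'g': 14}
store['p'] = 6 → {'b': 6, 't': 9, 'd': 12, 'u': 0, 'y': 3, 'v': 14, 'g': 14, 'p': 6}

{'b': 6, 't': 9, 'd': 12, 'u': 0, 'y': 3, 'v': 14, 'g': 14, 'p': 6}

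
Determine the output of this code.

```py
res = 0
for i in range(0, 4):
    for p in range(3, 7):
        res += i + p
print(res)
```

96

i=0,p=3: res = 0+3 = 3
i=0,p=4: res = 3+4 = 7
i=0,p=5: res = 7+5 = 12
i=0,p=6: res = 12+6 = 18
i=1,p=3: res = 18+4 = 22
i=1,p=4: res = 22+5 = 27
i=1,p=5: res = 27+6 = 33
i=1,p=6: res = 33+7 = 40
i=2,p=3: res = 40+5 = 45
i=2,p=4: res = 45+6 = 51
i=2,p=5: res = 51+7 = 58
i=2,p=6: res = 58+8 = 66
i=3,p=3: res = 66+6 = 72
i=3,p=4: res = 72+7 = 79
i=3,p=5: res = 79+8 = 87
i=3,p=6: res = 87+9 = 96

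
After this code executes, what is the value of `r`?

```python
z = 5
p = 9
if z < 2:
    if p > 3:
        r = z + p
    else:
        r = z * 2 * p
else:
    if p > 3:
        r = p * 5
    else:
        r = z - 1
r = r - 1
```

z=5, p=9
z < 2 is False; p > 3 is True
→ r = p * 5 = 45
r = 45-1 = 44

44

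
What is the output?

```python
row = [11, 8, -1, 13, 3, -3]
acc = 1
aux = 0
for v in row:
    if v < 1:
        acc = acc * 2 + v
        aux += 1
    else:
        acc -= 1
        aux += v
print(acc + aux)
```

v=11: not <1, acc = 1-1 = 0; aux=11
v=8: not <1, acc = 0-1 = -1; aux=19
v=-1: <1, acc = (-1)*2+(-1) = -3; aux=20
v=13: not <1, acc = (-3)-1 = -4; aux=33
v=3: not <1, acc = (-4)-1 = -5; aux=36
v=-3: <1, acc = (-5)*2+(-3) = -13; aux=37
acc+aux = (-13)+37 = 24

24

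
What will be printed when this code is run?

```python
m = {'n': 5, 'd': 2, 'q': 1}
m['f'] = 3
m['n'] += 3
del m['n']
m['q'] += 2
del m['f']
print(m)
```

{'d': 2, 'q': 3}

m['f'] = 3 → {'n': 5, 'd': 2, 'q': 1, 'f': 3}
m['n'] = 5+3 = 8 → {'n': 8, 'd': 2, 'q': 1, 'f': 3}
del 'n' → {'d': 2, 'q': 1, 'f': 3}
m['q'] = 1+2 = 3 → {'d': 2, 'q': 3, 'f': 3}
del 'f' → {'d': 2, 'q': 3}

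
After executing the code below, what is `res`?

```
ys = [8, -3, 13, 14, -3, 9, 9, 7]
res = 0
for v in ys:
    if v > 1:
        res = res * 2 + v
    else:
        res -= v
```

757

v=8: >1, res = 0*2+8 = 8
v=-3: not >1, res = 8-(-3) = 11
v=13: >1, res = 11*2+13 = 35
v=14: >1, res = 35*2+14 = 84
v=-3: not >1, res = 84-(-3) = 87
v=9: >1, res = 87*2+9 = 183
v=9: >1, res = 183*2+9 = 375
v=7: >1, res = 375*2+7 = 757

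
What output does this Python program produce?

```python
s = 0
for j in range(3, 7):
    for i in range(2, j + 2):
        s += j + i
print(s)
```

156

j=3,i=2: s = 0+5 = 5
j=3,i=3: s = 5+6 = 11
j=3,i=4: s = 11+7 = 18
j=4,i=2: s = 18+6 = 24
j=4,i=3: s = 24+7 = 31
j=4,i=4: s = 31+8 = 39
j=4,i=5: s = 39+9 = 48
j=5,i=2: s = 48+7 = 55
j=5,i=3: s = 55+8 = 63
j=5,i=4: s = 63+9 = 72
j=5,i=5: s = 72+10 = 82
j=5,i=6: s = 82+11 = 93
j=6,i=2: s = 93+8 = 101
j=6,i=3: s = 101+9 = 110
j=6,i=4: s = 110+10 = 120
j=6,i=5: s = 120+11 = 131
j=6,i=6: s = 131+12 = 143
j=6,i=7: s = 143+13 = 156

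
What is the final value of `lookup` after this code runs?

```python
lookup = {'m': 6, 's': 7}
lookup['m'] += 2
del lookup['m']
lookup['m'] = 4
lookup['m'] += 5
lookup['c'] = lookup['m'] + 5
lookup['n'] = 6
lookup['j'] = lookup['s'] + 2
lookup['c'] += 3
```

lookup['m'] = 6+2 = 8 → {'m': 8, 's': 7}
del 'm' → {'s': 7}
lookup['m'] = 4 → {'s': 7, 'm': 4}
lookup['m'] = 4+5 = 9 → {'s': 7, 'm': 9}
lookup['c'] = lookup['m']+5 = 14 → {'s': 7, 'm': 9, 'c': 14}
lookup['n'] = 6 → {'s': 7, 'm': 9, 'c': 14, 'n': 6}
lookup['j'] = lookup['s']+2 = 9 → {'s': 7, 'm': 9, 'c': 14, 'n': 6, 'j': 9}
lookup['c'] = 14+3 = 17 → {'s': 7, 'm': 9, 'c': 17, 'n': 6, 'j': 9}

{'s': 7, 'm': 9, 'c': 17, 'n': 6, 'j': 9}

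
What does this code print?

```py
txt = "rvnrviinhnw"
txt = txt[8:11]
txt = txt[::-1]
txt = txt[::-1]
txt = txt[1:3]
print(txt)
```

slice [8:11] → 'hnw'
reverse → 'wnh'
reverse → 'hnw'
slice [1:3] → 'nw'

nw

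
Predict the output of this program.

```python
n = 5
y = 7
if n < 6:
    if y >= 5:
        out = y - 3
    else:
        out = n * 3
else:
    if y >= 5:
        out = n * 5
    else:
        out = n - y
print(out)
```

4

n=5, y=7
n < 6 is True; y >= 5 is True
→ out = y - 3 = 4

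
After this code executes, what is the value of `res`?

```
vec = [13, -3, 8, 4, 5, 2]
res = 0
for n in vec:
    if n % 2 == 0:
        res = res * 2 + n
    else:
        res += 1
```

n=13: not even, res = 0+1 = 1
n=-3: not even, res = 1+1 = 2
n=8: even, res = 2*2+8 = 12
n=4: even, res = 12*2+4 = 28
n=5: not even, res = 28+1 = 29
n=2: even, res = 29*2+2 = 60

60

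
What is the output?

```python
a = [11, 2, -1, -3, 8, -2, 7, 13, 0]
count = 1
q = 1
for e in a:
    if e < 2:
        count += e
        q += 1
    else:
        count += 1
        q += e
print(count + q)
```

46

e=11: not <2, count = 1+1 = 2; q=12
e=2: not <2, count = 2+1 = 3; q=14
e=-1: <2, count = 3+(-1) = 2; q=15
e=-3: <2, count = 2+(-3) = -1; q=16
e=8: not <2, count = (-1)+1 = 0; q=24
e=-2: <2, count = 0+(-2) = -2; q=25
e=7: not <2, count = (-2)+1 = -1; q=32
e=13: not <2, count = (-1)+1 = 0; q=45
e=0: <2, count = 0+0 = 0; q=46
count+q = 0+46 = 46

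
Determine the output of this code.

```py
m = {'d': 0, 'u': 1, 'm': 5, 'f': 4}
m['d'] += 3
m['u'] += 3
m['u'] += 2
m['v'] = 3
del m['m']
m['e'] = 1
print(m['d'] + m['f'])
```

m['d'] = 0+3 = 3 → {'d': 3, 'u': 1, 'm': 5, 'f': 4}
m['u'] = 1+3 = 4 → {'d': 3, 'u': 4, 'm': 5, 'f': 4}
m['u'] = 4+2 = 6 → {'d': 3, 'u': 6, 'm': 5, 'f': 4}
m['v'] = 3 → {'d': 3, 'u': 6, 'm': 5, 'f': 4, 'v': 3}
del 'm' → {'d': 3, 'u': 6, 'f': 4, 'v': 3}
m['e'] = 1 → {'d': 3, 'u': 6, 'f': 4, 'v': 3, 'e': 1}
m['d']+m['f'] = 3+4 = 7

7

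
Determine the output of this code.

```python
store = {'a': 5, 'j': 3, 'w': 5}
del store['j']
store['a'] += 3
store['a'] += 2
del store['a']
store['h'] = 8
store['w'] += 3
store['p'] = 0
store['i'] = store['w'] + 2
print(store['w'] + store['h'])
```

16

del 'j' → {'a': 5, 'w': 5}
store['a'] = 5+3 = 8 → {'a': 8, 'w': 5}
store['a'] = 8+2 = 10 → {'a': 10, 'w': 5}
del 'a' → {'w': 5}
store['h'] = 8 → {'w': 5, 'h': 8}
store['w'] = 5+3 = 8 → {'w': 8, 'h': 8}
store['p'] = 0 → {'w': 8, 'h': 8, 'p': 0}
store['i'] = store['w']+2 = 10 → {'w': 8, 'h': 8, 'p': 0, 'i': 10}
store['w']+store['h'] = 8+8 = 16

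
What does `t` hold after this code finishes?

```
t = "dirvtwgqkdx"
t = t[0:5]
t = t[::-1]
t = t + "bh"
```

'tvridbh'

slice [0:5] → 'dirvt'
reverse → 'tvrid'
+ 'bh' → 'tvridbh'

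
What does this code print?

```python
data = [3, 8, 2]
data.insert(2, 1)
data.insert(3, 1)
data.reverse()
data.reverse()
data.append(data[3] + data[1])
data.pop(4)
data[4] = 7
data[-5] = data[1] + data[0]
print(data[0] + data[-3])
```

12

insert 1 at 2 → [3, 8, 1, 2]
insert 1 at 3 → [3, 8, 1, 1, 2]
reverse → [2, 1, 1, 8, 3]
reverse → [3, 8, 1, 1, 2]
append data[3]+data[1] = 1+8 = 9 → [3, 8, 1, 1, 2, 9]
pop(4) removes 2 → [3, 8, 1, 1, 9]
data[4] = 7 → [3, 8, 1, 1, 7]
data[-5] = data[1]+data[0] = 8+3 = 11 → [11, 8, 1, 1, 7]
data[0]+data[-3] = 11+1 = 12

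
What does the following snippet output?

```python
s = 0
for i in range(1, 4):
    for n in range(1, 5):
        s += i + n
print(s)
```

i=1,n=1: s = 0+2 = 2
i=1,n=2: s = 2+3 = 5
i=1,n=3: s = 5+4 = 9
i=1,n=4: s = 9+5 = 14
i=2,n=1: s = 14+3 = 17
i=2,n=2: s = 17+4 = 21
i=2,n=3: s = 21+5 = 26
i=2,n=4: s = 26+6 = 32
i=3,n=1: s = 32+4 = 36
i=3,n=2: s = 36+5 = 41
i=3,n=3: s = 41+6 = 47
i=3,n=4: s = 47+7 = 54

54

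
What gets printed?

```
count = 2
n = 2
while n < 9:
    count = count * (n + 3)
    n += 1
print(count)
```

3326400

n=2: count = 2*5 = 10
n=3: count = 10*6 = 60
n=4: count = 60*7 = 420
n=5: count = 420*8 = 3360
n=6: count = 3360*9 = 30240
n=7: count = 30240*10 = 302400
n=8: count = 302400*11 = 3326400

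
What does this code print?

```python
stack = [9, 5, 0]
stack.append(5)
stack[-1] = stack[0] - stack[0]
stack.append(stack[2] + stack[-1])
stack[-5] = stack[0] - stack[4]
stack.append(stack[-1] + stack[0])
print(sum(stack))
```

23

append 5 → [9, 5, 0, 5]
stack[-1] = stack[0]-stack[0] = 9-9 = 0 → [9, 5, 0, 0]
append stack[2]+stack[-1] = 0+0 = 0 → [9, 5, 0, 0, 0]
stack[-5] = stack[0]-stack[4] = 9-0 = 9 → [9, 5, 0, 0, 0]
append stack[-1]+stack[0] = 0+9 = 9 → [9, 5, 0, 0, 0, 9]
sum = 23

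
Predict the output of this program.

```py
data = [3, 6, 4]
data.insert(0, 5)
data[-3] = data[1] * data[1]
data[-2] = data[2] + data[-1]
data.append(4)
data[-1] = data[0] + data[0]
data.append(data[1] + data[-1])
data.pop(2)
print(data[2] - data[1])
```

insert 5 at 0 → [5, 3, 6, 4]
data[-3] = data[1]*data[1] = 3*3 = 9 → [5, 9, 6, 4]
data[-2] = data[2]+data[-1] = 6+4 = 10 → [5, 9, 10, 4]
append 4 → [5, 9, 10, 4, 4]
data[-1] = data[0]+data[0] = 5+5 = 10 → [5, 9, 10, 4, 10]
append data[1]+data[-1] = 9+10 = 19 → [5, 9, 10, 4, 10, 19]
pop(2) removes 10 → [5, 9, 4, 10, 19]
data[2]-data[1] = 4-9 = -5

-5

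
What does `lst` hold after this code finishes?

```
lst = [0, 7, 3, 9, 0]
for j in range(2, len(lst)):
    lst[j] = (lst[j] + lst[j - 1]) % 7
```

[0, 7, 3, 5, 5]

j=2: lst[2] = (3+7)%7 = 3 → [0, 7, 3, 9, 0]
j=3: lst[3] = (9+3)%7 = 5 → [0, 7, 3, 5, 0]
j=4: lst[4] = (0+5)%7 = 5 → [0, 7, 3, 5, 5]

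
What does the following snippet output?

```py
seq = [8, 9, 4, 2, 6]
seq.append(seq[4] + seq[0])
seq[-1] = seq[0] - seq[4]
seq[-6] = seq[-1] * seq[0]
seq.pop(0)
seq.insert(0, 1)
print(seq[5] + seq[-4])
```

6

append seq[4]+seq[0] = 6+8 = 14 → [8, 9, 4, 2, 6, 14]
seq[-1] = seq[0]-seq[4] = 8-6 = 2 → [8, 9, 4, 2, 6, 2]
seq[-6] = seq[-1]*seq[0] = 2*8 = 16 → [16, 9, 4, 2, 6, 2]
pop(0) removes 16 → [9, 4, 2, 6, 2]
insert 1 at 0 → [1, 9, 4, 2, 6, 2]
seq[5]+seq[-4] = 2+4 = 6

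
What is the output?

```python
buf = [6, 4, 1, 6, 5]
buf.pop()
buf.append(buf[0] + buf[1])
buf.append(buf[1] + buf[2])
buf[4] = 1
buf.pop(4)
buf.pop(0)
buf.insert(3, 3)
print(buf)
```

[4, 1, 6, 3, 5]

pop() removes 5 → [6, 4, 1, 6]
append buf[0]+buf[1] = 6+4 = 10 → [6, 4, 1, 6, 10]
append buf[1]+buf[2] = 4+1 = 5 → [6, 4, 1, 6, 10, 5]
buf[4] = 1 → [6, 4, 1, 6, 1, 5]
pop(4) removes 1 → [6, 4, 1, 6, 5]
pop(0) removes 6 → [4, 1, 6, 5]
insert 3 at 3 → [4, 1, 6, 3, 5]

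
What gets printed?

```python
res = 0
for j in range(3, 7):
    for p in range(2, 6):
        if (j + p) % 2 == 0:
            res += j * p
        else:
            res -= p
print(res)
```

96

j=3,p=2: odd sum, res = 0-2 = -2
j=3,p=3: even sum, res = (-2)+9 = 7
j=3,p=4: odd sum, res = 7-4 = 3
j=3,p=5: even sum, res = 3+15 = 18
j=4,p=2: even sum, res = 18+8 = 26
j=4,p=3: odd sum, res = 26-3 = 23
j=4,p=4: even sum, res = 23+16 = 39
j=4,p=5: odd sum, res = 39-5 = 34
j=5,p=2: odd sum, res = 34-2 = 32
j=5,p=3: even sum, res = 32+15 = 47
j=5,p=4: odd sum, res = 47-4 = 43
j=5,p=5: even sum, res = 43+25 = 68
j=6,p=2: even sum, res = 68+12 = 80
j=6,p=3: odd sum, res = 80-3 = 77
j=6,p=4: even sum, res = 77+24 = 101
j=6,p=5: odd sum, res = 101-5 = 96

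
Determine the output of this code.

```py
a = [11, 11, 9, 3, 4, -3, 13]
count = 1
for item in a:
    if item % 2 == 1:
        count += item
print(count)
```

item=11: odd, count = 1+11 = 12
item=11: odd, count = 12+11 = 23
item=9: odd, count = 23+9 = 32
item=3: odd, count = 32+3 = 35
item=4: not odd
item=-3: odd, count = 35+(-3) = 32
item=13: odd, count = 32+13 = 45

45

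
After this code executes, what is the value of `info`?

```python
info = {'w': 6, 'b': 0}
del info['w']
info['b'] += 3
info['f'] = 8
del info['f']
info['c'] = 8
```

{'b': 3, 'c': 8}

del 'w' → {'b': 0}
info['b'] = 0+3 = 3 → {'b': 3}
info['f'] = 8 → {'b': 3, 'f': 8}
del 'f' → {'b': 3}
info['c'] = 8 → {'b': 3, 'c': 8}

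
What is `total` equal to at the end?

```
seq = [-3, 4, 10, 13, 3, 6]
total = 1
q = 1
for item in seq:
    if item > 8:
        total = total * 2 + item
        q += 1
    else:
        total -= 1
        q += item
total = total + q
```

40

item=-3: not >8, total = 1-1 = 0; q=-2
item=4: not >8, total = 0-1 = -1; q=2
item=10: >8, total = (-1)*2+10 = 8; q=3
item=13: >8, total = 8*2+13 = 29; q=4
item=3: not >8, total = 29-1 = 28; q=7
item=6: not >8, total = 28-1 = 27; q=13
total+q = 27+13 = 40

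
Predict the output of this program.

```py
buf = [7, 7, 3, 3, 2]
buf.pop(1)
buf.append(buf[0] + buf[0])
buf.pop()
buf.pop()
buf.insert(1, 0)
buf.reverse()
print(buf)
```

[3, 3, 0, 7]

pop(1) removes 7 → [7, 3, 3, 2]
append buf[0]+buf[0] = 7+7 = 14 → [7, 3, 3, 2, 14]
pop() removes 14 → [7, 3, 3, 2]
pop() removes 2 → [7, 3, 3]
insert 0 at 1 → [7, 0, 3, 3]
reverse → [3, 3, 0, 7]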